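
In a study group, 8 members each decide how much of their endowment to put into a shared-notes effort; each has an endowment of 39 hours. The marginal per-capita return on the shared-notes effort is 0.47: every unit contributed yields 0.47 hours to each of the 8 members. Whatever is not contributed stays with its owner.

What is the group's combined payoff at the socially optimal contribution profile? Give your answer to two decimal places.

1173.12 hours

Each contributed unit returns 3.760 to the group as a whole (0.47 to each of 8 players), which exceeds 1, so the social optimum is full contribution: group total = 3.760 × 312 = 1173.12.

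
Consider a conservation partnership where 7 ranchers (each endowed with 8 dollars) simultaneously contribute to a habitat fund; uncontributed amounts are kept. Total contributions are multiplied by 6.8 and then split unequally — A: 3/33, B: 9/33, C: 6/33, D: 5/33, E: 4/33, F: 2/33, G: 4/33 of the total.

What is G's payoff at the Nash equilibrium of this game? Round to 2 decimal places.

For player j, contributing a unit is worthwhile iff 6.8 × (j's share) ≥ 1, i.e. iff j's share is at least 0.1471.
B, C and D are above the threshold, contributing 8 each; the remaining 4 contribute 0. Total contributed: 24.
G keeps 8 and receives 6.8 × 24 × 4/33 = 19.78 from the habitat fund, for a payoff of 27.78.

27.78 dollars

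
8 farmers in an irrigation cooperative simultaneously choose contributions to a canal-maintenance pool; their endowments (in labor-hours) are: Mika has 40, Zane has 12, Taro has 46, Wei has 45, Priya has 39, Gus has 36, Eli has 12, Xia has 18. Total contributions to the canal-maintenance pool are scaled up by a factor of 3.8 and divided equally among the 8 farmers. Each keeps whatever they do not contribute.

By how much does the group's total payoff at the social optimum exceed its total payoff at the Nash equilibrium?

The private return per contributed unit is 3.8/8 = 0.4750 < 1 for every player regardless of endowment, so the Nash equilibrium is zero contribution and the group total is Σ E_j = 40 + 12 + 46 + 45 + 39 + 36 + 12 + 18 = 248.
Each contributed unit returns 3.800 to the group, so the social optimum is full contribution by everyone: group total = 3.800 × 248 = 942.40.
Efficiency loss = (3.800 − 1) × 248 = 694.40.

694.40 labor-hours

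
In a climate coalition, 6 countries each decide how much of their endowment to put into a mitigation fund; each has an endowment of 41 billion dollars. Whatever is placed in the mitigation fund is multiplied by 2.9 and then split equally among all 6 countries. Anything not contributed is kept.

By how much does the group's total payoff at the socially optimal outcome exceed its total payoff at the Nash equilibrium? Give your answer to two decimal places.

467.40 billion dollars

Each contributed unit returns 2.9/6 = 0.4833 to its contributor — below 1 — so contributing 0 is dominant for every player. At the Nash equilibrium everyone keeps their 41, and the group total is 6 × 41 = 246.
Each contributed unit returns 2.900 to the group as a whole (0.4833 to each of 6 players), which exceeds 1, so the social optimum is full contribution: group total = 2.900 × 246 = 713.40.
Efficiency loss = 713.40 − 246 = 467.40.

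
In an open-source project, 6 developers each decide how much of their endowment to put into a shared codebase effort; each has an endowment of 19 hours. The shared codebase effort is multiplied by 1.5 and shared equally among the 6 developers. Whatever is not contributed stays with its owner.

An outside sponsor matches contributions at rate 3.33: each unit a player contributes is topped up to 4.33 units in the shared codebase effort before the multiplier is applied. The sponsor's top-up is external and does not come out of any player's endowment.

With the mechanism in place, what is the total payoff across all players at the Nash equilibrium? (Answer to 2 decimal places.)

The effective private return per unit is now 1.5 × 4.33 / 6 = 1.0825 > 1, so every player's dominant strategy flips to full contribution.
So the Nash equilibrium is full contribution by all 6; the group earns 1.5 × 4.33 × 114 = 740.43.

740.43 hours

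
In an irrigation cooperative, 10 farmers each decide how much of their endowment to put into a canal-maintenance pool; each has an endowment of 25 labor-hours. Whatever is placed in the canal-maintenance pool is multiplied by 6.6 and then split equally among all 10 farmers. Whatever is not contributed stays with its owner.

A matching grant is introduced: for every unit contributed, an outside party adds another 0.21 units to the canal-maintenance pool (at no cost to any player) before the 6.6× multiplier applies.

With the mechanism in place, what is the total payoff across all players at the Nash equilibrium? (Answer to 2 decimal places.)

The effective private return is 6.6 × 1.21 / 10 = 0.7986, which is still under 1, so the mechanism doesn't change anyone's dominant strategy: zero contribution.
At the Nash equilibrium no one contributes; group total payoff = 10 × 25 = 250.

250.00 labor-hours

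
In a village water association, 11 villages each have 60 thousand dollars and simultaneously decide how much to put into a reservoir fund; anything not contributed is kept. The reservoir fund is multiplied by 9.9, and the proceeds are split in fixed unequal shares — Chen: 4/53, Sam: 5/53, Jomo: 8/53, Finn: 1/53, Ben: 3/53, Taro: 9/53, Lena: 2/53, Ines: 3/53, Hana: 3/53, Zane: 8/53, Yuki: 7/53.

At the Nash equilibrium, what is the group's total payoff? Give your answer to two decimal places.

2796.00 thousand dollars

Player j's private return per contributed unit is 9.9 × (j's share). Contributing is weakly dominant for j when that share is at least 1/9.9 = 0.1010, and contributing 0 is dominant otherwise.
Jomo, Taro, Zane and Yuki are above the threshold, contributing 60 each; the remaining 7 contribute 0. Total contributed: 240.
The reservoir fund pays out 9.9 × 240 = 2376.00 in total (split across the unequal shares, but the aggregate is all that matters for the group sum).
The 7 free-riders keep 60 each, adding 420. Group total = 420 + 2376.00 = 2796.00.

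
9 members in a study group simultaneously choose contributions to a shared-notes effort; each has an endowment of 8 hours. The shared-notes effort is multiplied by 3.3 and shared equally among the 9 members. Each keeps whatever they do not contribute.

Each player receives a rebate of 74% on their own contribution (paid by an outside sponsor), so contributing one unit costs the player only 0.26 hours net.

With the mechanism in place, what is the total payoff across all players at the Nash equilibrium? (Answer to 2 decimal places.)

290.88 hours

Under the mechanism each unit contributed yields (3.3/9) / 0.26 = 1.4103 back to its contributor per unit of net cost, which exceeds 1, making full contribution the dominant choice for everyone.
So the Nash equilibrium is full contribution by all 9; the group earns 9 × (8 × 0.74 + 3.3 × 8) = 290.88.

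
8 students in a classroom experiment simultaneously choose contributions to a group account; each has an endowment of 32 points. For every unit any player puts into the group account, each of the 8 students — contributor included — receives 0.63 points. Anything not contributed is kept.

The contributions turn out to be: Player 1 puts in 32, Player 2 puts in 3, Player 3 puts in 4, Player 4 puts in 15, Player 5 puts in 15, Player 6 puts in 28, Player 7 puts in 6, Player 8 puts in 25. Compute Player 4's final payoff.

97.64 points

Total contributed: 32 + 3 + 4 + 15 + 15 + 28 + 6 + 25 = 128.
Each receives 0.63 × 128 = 80.64 from the group account.
Player 4 keeps 32 − 15 = 17, so Player 4's payoff is 17 + 80.64 = 97.64.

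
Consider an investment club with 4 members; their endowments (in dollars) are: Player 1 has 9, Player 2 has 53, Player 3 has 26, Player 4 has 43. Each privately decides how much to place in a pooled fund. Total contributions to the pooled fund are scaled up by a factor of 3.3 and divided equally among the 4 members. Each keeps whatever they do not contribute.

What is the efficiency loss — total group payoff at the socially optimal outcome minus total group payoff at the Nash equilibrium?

The private return per contributed unit is 3.3/4 = 0.8250 < 1 for every player regardless of endowment, so the Nash equilibrium is zero contribution and the group total is Σ E_j = 9 + 53 + 26 + 43 = 131.
Each contributed unit returns 3.300 to the group, so the social optimum is full contribution by everyone: group total = 3.300 × 131 = 432.30.
Efficiency loss = (3.300 − 1) × 131 = 301.30.

301.30 dollars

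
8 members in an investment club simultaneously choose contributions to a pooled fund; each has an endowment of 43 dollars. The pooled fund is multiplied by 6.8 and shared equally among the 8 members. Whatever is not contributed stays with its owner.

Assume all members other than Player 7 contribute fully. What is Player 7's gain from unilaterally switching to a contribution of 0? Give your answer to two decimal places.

6.45 dollars

Switching from a contribution of 43 to 0 lets Player 7 keep an extra 43 dollars, but lowers the pooled fund by 43, which costs Player 7 their own share of that drop: 6.8/8 × 43 = 36.55.
Net gain = 43 − 36.55 = 6.45. The private return per contributed unit (0.8500) is below 1, so free-riding is indeed the best response regardless of what the others do.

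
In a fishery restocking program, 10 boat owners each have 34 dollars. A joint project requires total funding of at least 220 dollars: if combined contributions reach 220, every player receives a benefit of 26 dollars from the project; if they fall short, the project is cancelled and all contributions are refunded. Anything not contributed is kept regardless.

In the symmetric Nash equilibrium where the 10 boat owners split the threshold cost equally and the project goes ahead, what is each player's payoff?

Equal share of the threshold: 220/10 = 22.
At this profile no one gains by cutting their contribution: any cut drops the total below 220, the project is cancelled, contributions are refunded, and the deviator ends with 34, which is less than 34 − 22 + 26 = 38. Contributing more than 22 just wastes the excess. So contributing exactly 22 is a best response.
Each player's payoff: 34 − 22 + 26 = 38.

38 dollars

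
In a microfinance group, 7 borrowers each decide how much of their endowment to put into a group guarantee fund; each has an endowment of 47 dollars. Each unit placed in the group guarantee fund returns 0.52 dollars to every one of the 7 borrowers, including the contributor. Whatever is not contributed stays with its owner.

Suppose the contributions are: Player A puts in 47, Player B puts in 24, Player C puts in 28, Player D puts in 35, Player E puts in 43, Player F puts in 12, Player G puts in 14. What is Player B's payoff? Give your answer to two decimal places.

128.56 dollars

Total contributed: 47 + 24 + 28 + 35 + 43 + 12 + 14 = 203.
Each receives 0.52 × 203 = 105.56 from the group guarantee fund.
Player B keeps 47 − 24 = 23, so Player B's payoff is 23 + 105.56 = 128.56.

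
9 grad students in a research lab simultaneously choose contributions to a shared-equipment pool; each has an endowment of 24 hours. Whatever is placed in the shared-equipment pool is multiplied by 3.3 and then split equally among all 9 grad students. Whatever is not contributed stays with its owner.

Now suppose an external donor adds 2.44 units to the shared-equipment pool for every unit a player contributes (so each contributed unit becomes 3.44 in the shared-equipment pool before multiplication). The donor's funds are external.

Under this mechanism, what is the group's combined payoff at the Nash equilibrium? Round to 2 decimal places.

The effective private return per unit is now 3.3 × 3.44 / 9 = 1.2613 > 1, so every player's dominant strategy flips to full contribution.
So the Nash equilibrium is full contribution by all 9; the group earns 3.3 × 3.44 × 216 = 2452.03.

2452.03 hours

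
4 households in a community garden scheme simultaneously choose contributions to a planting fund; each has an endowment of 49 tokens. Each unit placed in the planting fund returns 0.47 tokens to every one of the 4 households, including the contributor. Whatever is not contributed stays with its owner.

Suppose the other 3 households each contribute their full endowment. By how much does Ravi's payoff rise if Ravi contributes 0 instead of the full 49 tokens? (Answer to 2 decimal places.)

Switching from a contribution of 49 to 0 lets Ravi keep an extra 49 tokens, but lowers the planting fund by 49, which costs Ravi their own share of that drop: 0.47 × 49 = 23.03.
Net gain = 49 − 23.03 = 25.97. The private return per contributed unit (0.47) is below 1, so free-riding is indeed the best response regardless of what the others do.

25.97 tokens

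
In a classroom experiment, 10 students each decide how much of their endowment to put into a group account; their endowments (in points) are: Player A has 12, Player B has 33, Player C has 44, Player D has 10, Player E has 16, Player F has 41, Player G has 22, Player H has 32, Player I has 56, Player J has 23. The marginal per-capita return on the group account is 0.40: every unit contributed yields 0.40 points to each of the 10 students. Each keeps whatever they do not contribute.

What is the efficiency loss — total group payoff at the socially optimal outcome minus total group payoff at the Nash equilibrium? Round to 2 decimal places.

867.00 points

The private return per contributed unit is 0.40 < 1 for everyone, so the Nash equilibrium is zero contribution and the group total is Σ E_j = 12 + 33 + 44 + 10 + 16 + 41 + 22 + 32 + 56 + 23 = 289.
Each contributed unit returns 4.000 to the group, so the social optimum is full contribution by everyone: group total = 4.000 × 289 = 1156.00.
Efficiency loss = (4.000 − 1) × 289 = 867.00.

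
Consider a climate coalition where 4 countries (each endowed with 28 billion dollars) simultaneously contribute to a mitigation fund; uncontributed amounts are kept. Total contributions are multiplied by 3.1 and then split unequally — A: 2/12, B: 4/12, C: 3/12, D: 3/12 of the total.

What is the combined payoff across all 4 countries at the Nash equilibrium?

170.80 billion dollars

For player j, contributing a unit is worthwhile iff 3.1 × (j's share) ≥ 1, i.e. iff j's share is at least 0.3226.
B alone (share 4/12) is above the threshold, contributing 28; the remaining 3 contribute 0. Total contributed: 28.
The mitigation fund pays out 3.1 × 28 = 86.80 in total (split across the unequal shares, but the aggregate is all that matters for the group sum).
The 3 free-riders keep 28 each, adding 84. Group total = 84 + 86.80 = 170.80.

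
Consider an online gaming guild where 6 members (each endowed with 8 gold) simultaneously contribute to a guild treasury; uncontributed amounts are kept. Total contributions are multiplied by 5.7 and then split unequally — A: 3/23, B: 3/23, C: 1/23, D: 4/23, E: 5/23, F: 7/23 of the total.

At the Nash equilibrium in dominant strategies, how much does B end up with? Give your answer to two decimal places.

Each unit j contributes comes back to j as 5.7 × (j's share), so j prefers to contribute only if that share exceeds 1/5.7 = 0.1754; otherwise keeping the unit dominates.
The shares above 0.1754 belong to E and F, contributing 8 each; the remaining 4 contribute 0. Total contributed: 16.
B keeps 8 and receives 5.7 × 16 × 3/23 = 11.90 from the guild treasury, for a payoff of 19.90.

19.90 gold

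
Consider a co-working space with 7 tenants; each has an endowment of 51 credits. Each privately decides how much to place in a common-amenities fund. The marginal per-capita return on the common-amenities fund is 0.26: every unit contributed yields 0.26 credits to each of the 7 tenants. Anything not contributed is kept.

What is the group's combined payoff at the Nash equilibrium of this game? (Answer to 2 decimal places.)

357.00 credits

The private return per contributed unit is 0.26 < 1, so contributing 0 is dominant for every player. At the Nash equilibrium everyone keeps their 51, and the group total is 7 × 51 = 357.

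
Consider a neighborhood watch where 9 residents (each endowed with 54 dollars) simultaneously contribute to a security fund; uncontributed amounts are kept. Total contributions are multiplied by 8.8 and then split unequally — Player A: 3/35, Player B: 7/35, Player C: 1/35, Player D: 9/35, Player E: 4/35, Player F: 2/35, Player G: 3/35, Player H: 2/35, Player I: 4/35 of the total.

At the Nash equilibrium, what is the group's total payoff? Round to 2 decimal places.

2170.80 dollars

Each unit j contributes comes back to j as 8.8 × (j's share), so j prefers to contribute only if that share exceeds 1/8.8 = 0.1136; otherwise keeping the unit dominates.
Player B, Player D, Player E and Player I are above the threshold, contributing 54 each; the remaining 5 contribute 0. Total contributed: 216.
The security fund pays out 8.8 × 216 = 1900.80 in total (split across the unequal shares, but the aggregate is all that matters for the group sum).
The 5 free-riders keep 54 each, adding 270. Group total = 270 + 1900.80 = 2170.80.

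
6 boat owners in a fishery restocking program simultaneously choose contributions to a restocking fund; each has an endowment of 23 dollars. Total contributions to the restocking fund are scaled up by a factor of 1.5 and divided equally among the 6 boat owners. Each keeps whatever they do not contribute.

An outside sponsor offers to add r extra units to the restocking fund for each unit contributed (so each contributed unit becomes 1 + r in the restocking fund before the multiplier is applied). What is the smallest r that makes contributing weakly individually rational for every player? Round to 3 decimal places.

With matching at rate r, one contributed unit becomes (1 + r) in the restocking fund and returns 1.5 × (1 + r) / 6 to the contributor.
Setting this equal to 1: 1 + r = 6/1.5 = 4.0000.
So the minimum matching rate is r = 4.0000 − 1 = 3.000.

3.000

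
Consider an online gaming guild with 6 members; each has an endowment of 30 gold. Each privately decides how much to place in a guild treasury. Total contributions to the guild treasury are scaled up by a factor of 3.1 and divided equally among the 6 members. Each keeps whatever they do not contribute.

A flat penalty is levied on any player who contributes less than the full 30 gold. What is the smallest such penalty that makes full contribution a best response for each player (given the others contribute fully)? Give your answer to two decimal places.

14.50 gold

Given the others contribute fully, the best deviation is to contribute 0 (any partial contribution still incurs the fine and gives up units whose private return 0.5167 is below 1).
Deviating from 30 to 0 saves 30 gold but forfeits the deviator's share of the drop in the guild treasury: 3.1/6 × 30 = 15.50.
So the deviation gain is 30 − 15.50 = 14.50, and the fine must be at least 14.50 gold to wipe it out.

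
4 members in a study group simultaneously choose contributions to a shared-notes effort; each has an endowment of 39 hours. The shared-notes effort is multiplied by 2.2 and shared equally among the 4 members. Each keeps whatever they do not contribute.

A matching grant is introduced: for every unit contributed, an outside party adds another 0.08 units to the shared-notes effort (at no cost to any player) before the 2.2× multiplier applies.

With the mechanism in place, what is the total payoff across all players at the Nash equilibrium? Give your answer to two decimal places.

The effective private return is 2.2 × 1.08 / 4 = 0.5940, which is still under 1, so the mechanism doesn't change anyone's dominant strategy: zero contribution.
Everyone keeps their endowment and the group total is 4 × 39 = 156.

156.00 hours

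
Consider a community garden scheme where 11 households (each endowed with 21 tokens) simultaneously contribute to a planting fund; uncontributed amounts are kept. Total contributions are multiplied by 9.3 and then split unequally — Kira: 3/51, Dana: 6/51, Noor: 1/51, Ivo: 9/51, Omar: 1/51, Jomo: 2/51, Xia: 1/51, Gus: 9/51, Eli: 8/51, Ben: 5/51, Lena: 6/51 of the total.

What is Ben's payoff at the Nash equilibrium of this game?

Each unit j contributes comes back to j as 9.3 × (j's share), so j prefers to contribute only if that share exceeds 1/9.3 = 0.1075; otherwise keeping the unit dominates.
Dana, Ivo, Gus, Eli and Lena are above the threshold, contributing 21 each; the remaining 6 contribute 0. Total contributed: 105.
Ben keeps 21 and receives 9.3 × 105 × 5/51 = 95.74 from the planting fund, for a payoff of 116.74.

116.74 tokens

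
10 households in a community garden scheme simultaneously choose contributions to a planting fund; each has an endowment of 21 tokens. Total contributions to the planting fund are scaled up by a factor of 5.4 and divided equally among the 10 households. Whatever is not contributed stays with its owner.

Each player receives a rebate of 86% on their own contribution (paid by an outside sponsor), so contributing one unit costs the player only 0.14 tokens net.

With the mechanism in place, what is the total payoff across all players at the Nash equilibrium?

With the mechanism, a contributed unit returns (5.4/10) / 0.14 = 3.8571 per unit of net cost to the contributor — now above 1 — so contributing fully is weakly dominant for every player.
At the Nash equilibrium everyone contributes 21. Group total payoff = 10 × (21 × 0.86 + 5.4 × 21) = 1314.60.

1314.60 tokens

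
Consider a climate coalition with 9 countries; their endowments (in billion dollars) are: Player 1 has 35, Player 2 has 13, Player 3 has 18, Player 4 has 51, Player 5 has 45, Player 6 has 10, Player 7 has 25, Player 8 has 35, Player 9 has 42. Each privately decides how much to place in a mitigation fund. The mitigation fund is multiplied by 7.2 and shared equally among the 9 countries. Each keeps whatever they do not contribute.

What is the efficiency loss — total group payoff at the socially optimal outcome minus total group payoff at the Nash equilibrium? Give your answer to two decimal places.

1698.80 billion dollars

The private return per contributed unit is 7.2/9 = 0.8000 < 1 for every player regardless of endowment, so the Nash equilibrium is zero contribution and the group total is Σ E_j = 35 + 13 + 18 + 51 + 45 + 10 + 25 + 35 + 42 = 274.
Each contributed unit returns 7.200 to the group, so the social optimum is full contribution by everyone: group total = 7.200 × 274 = 1972.80.
Efficiency loss = (7.200 − 1) × 274 = 1698.80.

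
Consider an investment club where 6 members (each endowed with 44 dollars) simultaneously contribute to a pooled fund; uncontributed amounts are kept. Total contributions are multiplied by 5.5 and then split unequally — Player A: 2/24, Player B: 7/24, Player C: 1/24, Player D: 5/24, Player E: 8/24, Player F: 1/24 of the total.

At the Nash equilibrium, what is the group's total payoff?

Each unit j contributes comes back to j as 5.5 × (j's share), so j prefers to contribute only if that share exceeds 1/5.5 = 0.1818; otherwise keeping the unit dominates.
Player B, Player D and Player E clear that bar, contributing 44 each; the remaining 3 contribute 0. Total contributed: 132.
The pooled fund pays out 5.5 × 132 = 726.00 in total (split across the unequal shares, but the aggregate is all that matters for the group sum).
The 3 free-riders keep 44 each, adding 132. Group total = 132 + 726.00 = 858.00.

858.00 dollars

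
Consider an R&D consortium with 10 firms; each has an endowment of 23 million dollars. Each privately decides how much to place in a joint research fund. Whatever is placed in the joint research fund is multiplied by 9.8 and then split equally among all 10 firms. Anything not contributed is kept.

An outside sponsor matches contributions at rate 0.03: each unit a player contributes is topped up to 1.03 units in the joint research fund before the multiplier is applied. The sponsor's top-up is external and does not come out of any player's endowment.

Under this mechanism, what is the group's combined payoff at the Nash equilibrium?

Under the mechanism each unit contributed yields 9.8 × 1.03 / 10 = 1.0094 back to its contributor per unit of net cost, which exceeds 1, making full contribution the dominant choice for everyone.
At the Nash equilibrium everyone contributes 23. Group total payoff = 9.8 × 1.03 × 230 = 2321.62.

2321.62 million dollars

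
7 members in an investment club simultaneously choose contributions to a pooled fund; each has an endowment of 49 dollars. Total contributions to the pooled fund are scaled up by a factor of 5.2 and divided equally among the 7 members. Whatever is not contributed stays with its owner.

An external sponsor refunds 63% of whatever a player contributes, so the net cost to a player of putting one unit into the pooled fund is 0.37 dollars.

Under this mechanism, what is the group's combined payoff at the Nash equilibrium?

The effective private return per unit is now (5.2/7) / 0.37 = 2.0077 > 1, so every player's dominant strategy flips to full contribution.
So the Nash equilibrium is full contribution by all 7; the group earns 7 × (49 × 0.63 + 5.2 × 49) = 1999.69.

1999.69 dollars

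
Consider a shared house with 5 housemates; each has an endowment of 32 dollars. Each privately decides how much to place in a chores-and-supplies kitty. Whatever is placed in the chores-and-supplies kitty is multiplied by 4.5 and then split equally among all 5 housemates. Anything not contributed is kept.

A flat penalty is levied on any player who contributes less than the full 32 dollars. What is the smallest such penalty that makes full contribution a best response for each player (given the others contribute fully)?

3.20 dollars

Given the others contribute fully, the best deviation is to contribute 0 (any partial contribution still incurs the fine and gives up units whose private return 0.9000 is below 1).
Deviating from 32 to 0 saves 32 dollars but forfeits the deviator's share of the drop in the chores-and-supplies kitty: 4.5/5 × 32 = 28.80.
So the deviation gain is 32 − 28.80 = 3.20, and the fine must be at least 3.20 dollars to wipe it out.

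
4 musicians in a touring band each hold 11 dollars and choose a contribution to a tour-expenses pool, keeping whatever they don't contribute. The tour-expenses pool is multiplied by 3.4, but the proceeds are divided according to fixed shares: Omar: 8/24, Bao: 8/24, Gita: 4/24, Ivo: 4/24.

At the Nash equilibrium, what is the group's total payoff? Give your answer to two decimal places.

For player j, contributing a unit is worthwhile iff 3.4 × (j's share) ≥ 1, i.e. iff j's share is at least 0.2941.
Omar and Bao are above the threshold, contributing 11 each; the remaining 2 contribute 0. Total contributed: 22.
The tour-expenses pool pays out 3.4 × 22 = 74.80 in total (split across the unequal shares, but the aggregate is all that matters for the group sum).
The 2 free-riders keep 11 each, adding 22. Group total = 22 + 74.80 = 96.80.

96.80 dollars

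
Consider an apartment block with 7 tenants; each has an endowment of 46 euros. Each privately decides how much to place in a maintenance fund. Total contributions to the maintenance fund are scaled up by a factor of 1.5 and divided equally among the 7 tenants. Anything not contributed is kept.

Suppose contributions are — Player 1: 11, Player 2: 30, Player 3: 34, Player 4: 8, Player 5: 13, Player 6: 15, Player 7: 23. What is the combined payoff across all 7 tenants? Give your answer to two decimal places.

Total contributed: 11 + 30 + 34 + 8 + 13 + 15 + 23 = 134; total kept: 7 × 46 − 134 = 188.
The maintenance fund pays out 1.5 × 134 = 201.00 in aggregate.
Group total = 188 + 201.00 = 389.00.

389.00 euros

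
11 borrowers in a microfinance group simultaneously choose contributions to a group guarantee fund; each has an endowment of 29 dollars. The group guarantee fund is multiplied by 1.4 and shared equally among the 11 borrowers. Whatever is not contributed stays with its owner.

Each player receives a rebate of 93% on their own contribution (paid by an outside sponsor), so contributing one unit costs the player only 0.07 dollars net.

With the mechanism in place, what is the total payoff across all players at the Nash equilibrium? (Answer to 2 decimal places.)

The effective private return per unit is now (1.4/11) / 0.07 = 1.8182 > 1, so every player's dominant strategy flips to full contribution.
At the Nash equilibrium everyone contributes 29. Group total payoff = 11 × (29 × 0.93 + 1.4 × 29) = 743.27.

743.27 dollars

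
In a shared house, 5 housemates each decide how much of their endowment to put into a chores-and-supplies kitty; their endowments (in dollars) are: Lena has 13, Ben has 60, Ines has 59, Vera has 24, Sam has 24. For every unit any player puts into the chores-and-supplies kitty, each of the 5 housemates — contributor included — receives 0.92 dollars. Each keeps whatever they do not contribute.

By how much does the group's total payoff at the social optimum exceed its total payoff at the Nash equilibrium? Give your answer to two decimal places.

The private return per contributed unit is 0.92 < 1 for everyone, so the Nash equilibrium is zero contribution and the group total is Σ E_j = 13 + 60 + 59 + 24 + 24 = 180.
Each contributed unit returns 4.600 to the group, so the social optimum is full contribution by everyone: group total = 4.600 × 180 = 828.00.
Efficiency loss = (4.600 − 1) × 180 = 648.00.

648.00 dollars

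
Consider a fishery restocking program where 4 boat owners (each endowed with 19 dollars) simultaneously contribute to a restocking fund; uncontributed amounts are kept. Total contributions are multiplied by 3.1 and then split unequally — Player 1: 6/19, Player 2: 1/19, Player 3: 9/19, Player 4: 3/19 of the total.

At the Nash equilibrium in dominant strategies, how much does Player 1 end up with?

37.60 dollars

A player with share s gets back 3.1·s per unit contributed, so full contribution is dominant for anyone with s > 1/3.1 = 0.3226 and zero contribution is dominant for anyone below.
Only Player 3 (9/19) clears that bar, contributing 19; the remaining 3 contribute 0. Total contributed: 19.
Player 1 keeps 19 and receives 3.1 × 19 × 6/19 = 18.60 from the restocking fund, for a payoff of 37.60.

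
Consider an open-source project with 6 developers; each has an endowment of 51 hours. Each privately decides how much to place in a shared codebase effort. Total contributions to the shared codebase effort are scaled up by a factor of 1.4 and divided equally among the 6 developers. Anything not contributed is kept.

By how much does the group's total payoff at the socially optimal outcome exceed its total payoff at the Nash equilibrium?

Each contributed unit returns 1.4/6 = 0.2333 to its contributor — below 1 — so contributing 0 is dominant for every player. At the Nash equilibrium everyone keeps their 51, and the group total is 6 × 51 = 306.
Each contributed unit returns 1.400 to the group as a whole (0.2333 to each of 6 players), which exceeds 1, so the social optimum is full contribution: group total = 1.400 × 306 = 428.40.
Efficiency loss = 428.40 − 306 = 122.40.

122.40 hours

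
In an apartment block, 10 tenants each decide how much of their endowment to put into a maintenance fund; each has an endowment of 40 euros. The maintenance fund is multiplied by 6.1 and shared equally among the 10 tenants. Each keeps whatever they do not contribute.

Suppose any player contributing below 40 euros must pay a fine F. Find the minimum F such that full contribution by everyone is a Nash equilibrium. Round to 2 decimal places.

Given the others contribute fully, the best deviation is to contribute 0 (any partial contribution still incurs the fine and gives up units whose private return 0.6100 is below 1).
Deviating from 40 to 0 saves 40 euros but forfeits the deviator's share of the drop in the maintenance fund: 6.1/10 × 40 = 24.40.
So the deviation gain is 40 − 24.40 = 15.60, and the fine must be at least 15.60 euros to wipe it out.

15.60 euros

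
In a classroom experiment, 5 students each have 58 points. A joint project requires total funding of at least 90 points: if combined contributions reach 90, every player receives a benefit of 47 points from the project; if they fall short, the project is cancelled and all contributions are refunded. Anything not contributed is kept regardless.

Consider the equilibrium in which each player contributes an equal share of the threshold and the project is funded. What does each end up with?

87 points

Equal share of the threshold: 90/5 = 18.
At this profile no one gains by cutting their contribution: any cut drops the total below 90, the project is cancelled, contributions are refunded, and the deviator ends with 58, which is less than 58 − 18 + 47 = 87. Contributing more than 18 just wastes the excess. So contributing exactly 18 is a best response.
Each player's payoff: 58 − 18 + 47 = 87.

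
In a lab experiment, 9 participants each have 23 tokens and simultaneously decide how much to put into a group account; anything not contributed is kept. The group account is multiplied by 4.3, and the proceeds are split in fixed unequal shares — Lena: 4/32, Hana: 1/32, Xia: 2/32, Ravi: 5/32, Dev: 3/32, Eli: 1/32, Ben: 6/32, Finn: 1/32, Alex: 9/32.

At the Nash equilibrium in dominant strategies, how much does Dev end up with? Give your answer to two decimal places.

32.27 tokens

For player j, contributing a unit is worthwhile iff 4.3 × (j's share) ≥ 1, i.e. iff j's share is at least 0.2326.
Only Alex (9/32) clears that bar, contributing 23; the remaining 8 contribute 0. Total contributed: 23.
Dev keeps 23 and receives 4.3 × 23 × 3/32 = 9.27 from the group account, for a payoff of 32.27.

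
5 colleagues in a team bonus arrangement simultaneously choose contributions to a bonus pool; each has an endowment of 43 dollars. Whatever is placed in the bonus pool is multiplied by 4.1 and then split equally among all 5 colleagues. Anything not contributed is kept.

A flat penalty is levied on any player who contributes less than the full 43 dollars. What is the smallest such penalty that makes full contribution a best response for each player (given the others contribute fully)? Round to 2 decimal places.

Given the others contribute fully, the best deviation is to contribute 0 (any partial contribution still incurs the fine and gives up units whose private return 0.8200 is below 1).
Deviating from 43 to 0 saves 43 dollars but forfeits the deviator's share of the drop in the bonus pool: 4.1/5 × 43 = 35.26.
So the deviation gain is 43 − 35.26 = 7.74, and the fine must be at least 7.74 dollars to wipe it out.

7.74 dollars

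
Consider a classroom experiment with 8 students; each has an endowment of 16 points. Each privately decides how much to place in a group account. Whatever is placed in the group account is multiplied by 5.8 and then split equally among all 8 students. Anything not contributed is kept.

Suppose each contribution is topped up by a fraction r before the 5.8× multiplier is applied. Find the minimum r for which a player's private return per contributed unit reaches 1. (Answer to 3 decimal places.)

With matching at rate r, one contributed unit becomes (1 + r) in the group account and returns 5.8 × (1 + r) / 8 to the contributor.
Setting this equal to 1: 1 + r = 8/5.8 = 1.3793.
So the minimum matching rate is r = 1.3793 − 1 = 0.379.

0.379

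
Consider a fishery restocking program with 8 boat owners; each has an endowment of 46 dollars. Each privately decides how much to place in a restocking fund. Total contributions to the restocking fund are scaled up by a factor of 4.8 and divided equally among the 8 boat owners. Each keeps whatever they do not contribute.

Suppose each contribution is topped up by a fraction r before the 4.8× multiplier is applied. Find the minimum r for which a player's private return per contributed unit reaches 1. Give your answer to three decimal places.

0.667

With matching at rate r, one contributed unit becomes (1 + r) in the restocking fund and returns 4.8 × (1 + r) / 8 to the contributor.
Setting this equal to 1: 1 + r = 8/4.8 = 1.6667.
So the minimum matching rate is r = 1.6667 − 1 = 0.667.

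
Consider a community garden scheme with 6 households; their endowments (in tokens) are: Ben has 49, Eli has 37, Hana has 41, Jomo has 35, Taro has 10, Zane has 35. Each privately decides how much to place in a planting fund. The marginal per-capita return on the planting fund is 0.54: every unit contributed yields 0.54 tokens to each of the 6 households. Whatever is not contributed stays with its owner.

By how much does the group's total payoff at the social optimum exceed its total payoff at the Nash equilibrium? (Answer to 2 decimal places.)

463.68 tokens

The private return per contributed unit is 0.54 < 1 for everyone, so the Nash equilibrium is zero contribution and the group total is Σ E_j = 49 + 37 + 41 + 35 + 10 + 35 = 207.
Each contributed unit returns 3.240 to the group, so the social optimum is full contribution by everyone: group total = 3.240 × 207 = 670.68.
Efficiency loss = (3.240 − 1) × 207 = 463.68.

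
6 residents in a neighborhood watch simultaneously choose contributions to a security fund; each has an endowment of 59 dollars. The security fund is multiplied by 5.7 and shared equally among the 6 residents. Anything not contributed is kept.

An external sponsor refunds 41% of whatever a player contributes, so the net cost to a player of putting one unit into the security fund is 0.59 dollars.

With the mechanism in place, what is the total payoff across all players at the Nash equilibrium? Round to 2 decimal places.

2162.94 dollars

The effective private return per unit is now (5.7/6) / 0.59 = 1.6102 > 1, so every player's dominant strategy flips to full contribution.
So the Nash equilibrium is full contribution by all 6; the group earns 6 × (59 × 0.41 + 5.7 × 59) = 2162.94.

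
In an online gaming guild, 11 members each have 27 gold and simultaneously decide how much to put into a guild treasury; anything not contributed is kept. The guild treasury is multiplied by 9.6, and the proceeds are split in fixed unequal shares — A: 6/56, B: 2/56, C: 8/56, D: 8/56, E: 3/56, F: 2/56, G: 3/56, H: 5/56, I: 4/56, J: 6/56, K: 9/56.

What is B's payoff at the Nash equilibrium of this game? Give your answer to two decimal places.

For player j, contributing a unit is worthwhile iff 9.6 × (j's share) ≥ 1, i.e. iff j's share is at least 0.1042.
A, C, D, J and K clear that bar, contributing 27 each; the remaining 6 contribute 0. Total contributed: 135.
B keeps 27 and receives 9.6 × 135 × 2/56 = 46.29 from the guild treasury, for a payoff of 73.29.

73.29 gold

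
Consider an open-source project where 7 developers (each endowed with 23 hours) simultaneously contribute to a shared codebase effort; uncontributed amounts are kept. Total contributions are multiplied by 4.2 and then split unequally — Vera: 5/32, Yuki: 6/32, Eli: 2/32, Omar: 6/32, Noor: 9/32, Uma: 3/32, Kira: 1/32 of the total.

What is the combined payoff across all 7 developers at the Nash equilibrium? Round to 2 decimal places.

234.60 hours

Player j's private return per contributed unit is 4.2 × (j's share). Contributing is weakly dominant for j when that share is at least 1/4.2 = 0.2381, and contributing 0 is dominant otherwise.
The only share above 0.2381 is Noor's 9/32, contributing 23; the remaining 6 contribute 0. Total contributed: 23.
The shared codebase effort pays out 4.2 × 23 = 96.60 in total (split across the unequal shares, but the aggregate is all that matters for the group sum).
The 6 free-riders keep 23 each, adding 138. Group total = 138 + 96.60 = 234.60.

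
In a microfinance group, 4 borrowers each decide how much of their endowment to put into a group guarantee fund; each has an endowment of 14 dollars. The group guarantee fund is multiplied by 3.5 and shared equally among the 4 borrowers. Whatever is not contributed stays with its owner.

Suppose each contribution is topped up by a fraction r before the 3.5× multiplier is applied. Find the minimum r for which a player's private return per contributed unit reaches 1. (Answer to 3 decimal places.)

0.143

With matching at rate r, one contributed unit becomes (1 + r) in the group guarantee fund and returns 3.5 × (1 + r) / 4 to the contributor.
Setting this equal to 1: 1 + r = 4/3.5 = 1.1429.
So the minimum matching rate is r = 1.1429 − 1 = 0.143.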